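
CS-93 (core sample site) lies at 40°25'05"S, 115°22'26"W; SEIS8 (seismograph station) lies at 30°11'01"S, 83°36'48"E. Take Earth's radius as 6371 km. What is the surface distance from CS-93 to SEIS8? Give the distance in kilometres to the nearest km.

11924 km

CS-93: φ = -40.41806°, λ = -115.37389°
SEIS8: φ = -30.18361°, λ = +83.61333°
Δφ = 10.2344°,  Δλ = -161.0128°
a = sin²(Δφ/2) + cos φ₁ cos φ₂ sin²(Δλ/2) = 0.648163
c = 2·arcsin(√a) = 1.871641 rad = 107.2371°
d = R·c = 6371 × 1.871641 = 11924.2 km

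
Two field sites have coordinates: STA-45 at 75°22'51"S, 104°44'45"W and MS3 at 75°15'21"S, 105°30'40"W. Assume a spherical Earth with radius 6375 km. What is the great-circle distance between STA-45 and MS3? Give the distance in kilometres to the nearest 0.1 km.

25.7 km

STA-45: φ = -75.38083°, λ = -104.74583°
MS3: φ = -75.25583°, λ = -105.51111°
Δφ = 0.1250°,  Δλ = -0.7653°
a = sin²(Δφ/2) + cos φ₁ cos φ₂ sin²(Δλ/2) = 0.000004
c = 2·arcsin(√a) = 0.004027 rad = 0.2307°
d = R·c = 6375 × 0.004027 = 25.7 km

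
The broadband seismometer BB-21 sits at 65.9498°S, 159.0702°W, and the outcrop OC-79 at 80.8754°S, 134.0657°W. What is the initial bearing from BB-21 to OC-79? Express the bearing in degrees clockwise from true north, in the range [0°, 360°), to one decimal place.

166.1°

Δλ = 25.0045°
y = sin Δλ · cos φ₂ = 0.067031
x = cos φ₁ sin φ₂ − sin φ₁ cos φ₂ cos Δλ = -0.271137
θ = atan2(y, x) = 166.1137° → 166.1137° (mod 360°)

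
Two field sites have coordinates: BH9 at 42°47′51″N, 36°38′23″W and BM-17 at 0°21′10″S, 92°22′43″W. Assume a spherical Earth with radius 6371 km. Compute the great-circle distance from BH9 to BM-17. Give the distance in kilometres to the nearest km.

7324 km

BH9: φ = +42.79750°, λ = -36.63972°
BM-17: φ = -0.35278°, λ = -92.37861°
Δφ = -43.1503°,  Δλ = -55.7389°
a = sin²(Δφ/2) + cos φ₁ cos φ₂ sin²(Δλ/2) = 0.295555
c = 2·arcsin(√a) = 1.149559 rad = 65.8649°
d = R·c = 6371 × 1.149559 = 7323.8 km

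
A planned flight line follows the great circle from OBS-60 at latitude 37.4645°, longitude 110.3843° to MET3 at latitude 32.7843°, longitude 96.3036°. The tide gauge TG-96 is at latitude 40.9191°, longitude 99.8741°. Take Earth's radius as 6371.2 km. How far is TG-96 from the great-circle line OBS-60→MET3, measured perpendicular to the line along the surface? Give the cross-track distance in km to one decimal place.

δ₁₃ = central angle OBS-60→TG-96 = 0.154295 rad  (haversine)
θ₁₃ = bearing OBS-60→TG-96 = 296.249°,  θ₁₂ = bearing OBS-60→MET3 = 252.058°
dₓₜ = R·arcsin(sin δ₁₃ · sin(θ₁₃ − θ₁₂)) = 6371.2·arcsin(0.15368·sin(44.191°)) = 683.825 km
|dₓₜ| = 683.825 km

683.8 km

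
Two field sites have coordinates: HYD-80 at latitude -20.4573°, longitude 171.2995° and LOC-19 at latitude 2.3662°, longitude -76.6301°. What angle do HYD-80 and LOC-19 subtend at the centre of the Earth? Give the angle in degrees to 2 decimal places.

Δφ = 22.8235°,  Δλ = 112.0704°
a = sin²(Δφ/2) + cos φ₁ cos φ₂ sin²(Δλ/2) = 0.683089
c = 2·arcsin(√a) = 1.945695 rad = 111.4801°

111.48°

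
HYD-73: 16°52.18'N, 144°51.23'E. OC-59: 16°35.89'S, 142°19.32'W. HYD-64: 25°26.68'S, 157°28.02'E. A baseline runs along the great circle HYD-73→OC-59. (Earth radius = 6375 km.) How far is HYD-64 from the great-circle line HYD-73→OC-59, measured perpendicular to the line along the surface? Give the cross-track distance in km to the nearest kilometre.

HYD-73: φ = +16.86967°, λ = +144.85383°
OC-59: φ = -16.59817°, λ = -142.32200°
HYD-64: φ = -25.44467°, λ = +157.46700°
δ₁₃ = central angle HYD-73→HYD-64 = 0.768998 rad  (haversine)
θ₁₃ = bearing HYD-73→HYD-64 = 163.528°,  θ₁₂ = bearing HYD-73→OC-59 = 111.219°
dₓₜ = R·arcsin(sin δ₁₃ · sin(θ₁₃ − θ₁₂)) = 6375·arcsin(0.69542·sin(52.308°)) = 3714.796 km
|dₓₜ| = 3714.796 km

3715 km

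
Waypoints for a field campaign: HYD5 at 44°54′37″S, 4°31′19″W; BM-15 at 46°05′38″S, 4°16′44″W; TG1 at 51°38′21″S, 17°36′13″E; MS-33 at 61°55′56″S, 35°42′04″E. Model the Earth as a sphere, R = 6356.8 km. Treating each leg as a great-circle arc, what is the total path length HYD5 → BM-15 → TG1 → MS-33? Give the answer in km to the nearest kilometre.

3411 km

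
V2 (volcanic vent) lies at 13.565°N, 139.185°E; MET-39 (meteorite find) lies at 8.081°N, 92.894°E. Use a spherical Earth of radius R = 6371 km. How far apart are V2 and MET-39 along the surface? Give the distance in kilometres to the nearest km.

5085 km

Δφ = -5.4840°,  Δλ = -46.2910°
a = sin²(Δφ/2) + cos φ₁ cos φ₂ sin²(Δλ/2) = 0.150989
c = 2·arcsin(√a) = 0.798166 rad = 45.7315°
d = R·c = 6371 × 0.798166 = 5085.1 km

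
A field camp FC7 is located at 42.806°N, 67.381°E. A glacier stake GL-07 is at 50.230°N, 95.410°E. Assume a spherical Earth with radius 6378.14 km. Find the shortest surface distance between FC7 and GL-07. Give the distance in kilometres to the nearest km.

2284 km

Δφ = 7.4240°,  Δλ = 28.0290°
a = sin²(Δφ/2) + cos φ₁ cos φ₂ sin²(Δλ/2) = 0.031715
c = 2·arcsin(√a) = 0.358085 rad = 20.5168°
d = R·c = 6378.14 × 0.358085 = 2283.9 km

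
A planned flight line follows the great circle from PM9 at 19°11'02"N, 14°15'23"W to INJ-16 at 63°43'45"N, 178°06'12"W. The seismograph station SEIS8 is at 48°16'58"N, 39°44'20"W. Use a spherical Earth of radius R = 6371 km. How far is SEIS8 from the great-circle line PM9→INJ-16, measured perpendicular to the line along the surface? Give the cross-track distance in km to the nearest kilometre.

1421 km

PM9: φ = +19.18389°, λ = -14.25639°
INJ-16: φ = +63.72917°, λ = -178.10333°
SEIS8: φ = +48.28278°, λ = -39.73889°
δ₁₃ = central angle PM9→SEIS8 = 0.622130 rad  (haversine)
θ₁₃ = bearing PM9→SEIS8 = 330.575°,  θ₁₂ = bearing PM9→INJ-16 = 352.886°
dₓₜ = R·arcsin(sin δ₁₃ · sin(θ₁₃ − θ₁₂)) = 6371·arcsin(0.58277·sin(-22.311°)) = -1421.244 km
|dₓₜ| = 1421.244 km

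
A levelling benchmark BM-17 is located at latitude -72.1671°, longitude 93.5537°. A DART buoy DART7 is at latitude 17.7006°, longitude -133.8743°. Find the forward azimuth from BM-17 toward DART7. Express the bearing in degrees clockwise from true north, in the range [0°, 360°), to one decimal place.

Δλ = 132.5720°
y = sin Δλ · cos φ₂ = 0.701564
x = cos φ₁ sin φ₂ − sin φ₁ cos φ₂ cos Δλ = -0.520413
θ = atan2(y, x) = 126.5676° → 126.5676° (mod 360°)

126.6°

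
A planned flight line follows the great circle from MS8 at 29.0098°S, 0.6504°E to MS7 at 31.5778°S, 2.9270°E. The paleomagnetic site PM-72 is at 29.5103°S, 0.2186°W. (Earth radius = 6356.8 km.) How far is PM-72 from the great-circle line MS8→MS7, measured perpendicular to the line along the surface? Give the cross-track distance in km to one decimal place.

100.6 km

δ₁₃ = central angle MS8→PM-72 = 0.015855 rad  (haversine)
θ₁₃ = bearing MS8→PM-72 = 236.356°,  θ₁₂ = bearing MS8→MS7 = 143.135°
dₓₜ = R·arcsin(sin δ₁₃ · sin(θ₁₃ − θ₁₂)) = 6356.8·arcsin(0.01585·sin(93.221°)) = 100.628 km
|dₓₜ| = 100.628 km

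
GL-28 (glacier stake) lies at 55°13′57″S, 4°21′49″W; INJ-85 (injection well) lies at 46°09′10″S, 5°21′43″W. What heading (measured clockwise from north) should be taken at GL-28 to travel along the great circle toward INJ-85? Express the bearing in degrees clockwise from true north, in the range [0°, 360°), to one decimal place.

355.6°

GL-28: φ = -55.23250°, λ = -4.36361°
INJ-85: φ = -46.15278°, λ = -5.36194°
Δλ = -0.9983°
y = sin Δλ · cos φ₂ = -0.012070
x = cos φ₁ sin φ₂ − sin φ₁ cos φ₂ cos Δλ = 0.157722
θ = atan2(y, x) = -4.3761° → 355.6239° (mod 360°)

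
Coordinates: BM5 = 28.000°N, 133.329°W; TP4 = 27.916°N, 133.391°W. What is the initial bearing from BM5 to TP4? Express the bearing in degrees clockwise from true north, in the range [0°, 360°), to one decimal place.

213.1°

Δλ = -0.0620°
y = sin Δλ · cos φ₂ = -0.000956
x = cos φ₁ sin φ₂ − sin φ₁ cos φ₂ cos Δλ = -0.001466
θ = atan2(y, x) = -146.8830° → 213.1170° (mod 360°)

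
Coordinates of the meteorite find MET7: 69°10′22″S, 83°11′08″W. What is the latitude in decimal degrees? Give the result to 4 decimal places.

69° + 10′/60 + 22″/3600 = 69 + 0.16667 + 0.00611 = 69.1728°

69.1728°S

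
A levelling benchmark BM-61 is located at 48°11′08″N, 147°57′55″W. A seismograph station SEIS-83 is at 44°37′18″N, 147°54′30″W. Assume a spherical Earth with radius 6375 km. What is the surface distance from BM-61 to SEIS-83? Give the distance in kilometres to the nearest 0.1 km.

396.6 km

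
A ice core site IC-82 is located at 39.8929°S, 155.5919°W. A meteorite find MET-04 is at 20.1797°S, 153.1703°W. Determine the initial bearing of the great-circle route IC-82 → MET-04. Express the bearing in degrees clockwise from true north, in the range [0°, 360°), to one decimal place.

Δλ = 2.4216°
y = sin Δλ · cos φ₂ = 0.039659
x = cos φ₁ sin φ₂ − sin φ₁ cos φ₂ cos Δλ = 0.336775
θ = atan2(y, x) = 6.7162° → 6.7162° (mod 360°)

6.7°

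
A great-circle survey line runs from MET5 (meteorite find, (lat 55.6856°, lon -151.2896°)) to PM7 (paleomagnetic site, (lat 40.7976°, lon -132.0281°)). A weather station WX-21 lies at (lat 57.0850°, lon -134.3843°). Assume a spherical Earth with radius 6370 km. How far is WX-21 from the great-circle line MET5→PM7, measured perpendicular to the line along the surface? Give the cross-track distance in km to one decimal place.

880.1 km

δ₁₃ = central angle MET5→WX-21 = 0.164720 rad  (haversine)
θ₁₃ = bearing MET5→WX-21 = 74.501°,  θ₁₂ = bearing MET5→PM7 = 131.627°
dₓₜ = R·arcsin(sin δ₁₃ · sin(θ₁₃ − θ₁₂)) = 6370·arcsin(0.16398·sin(-57.126°)) = -880.060 km
|dₓₜ| = 880.060 km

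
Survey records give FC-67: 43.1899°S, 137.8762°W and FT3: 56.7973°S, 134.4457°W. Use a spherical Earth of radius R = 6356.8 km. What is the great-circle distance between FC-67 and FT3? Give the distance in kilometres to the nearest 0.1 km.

Δφ = -13.6074°,  Δλ = 3.4305°
a = sin²(Δφ/2) + cos φ₁ cos φ₂ sin²(Δλ/2) = 0.014392
c = 2·arcsin(√a) = 0.240516 rad = 13.7805°
d = R·c = 6356.8 × 0.240516 = 1528.9 km

1528.9 km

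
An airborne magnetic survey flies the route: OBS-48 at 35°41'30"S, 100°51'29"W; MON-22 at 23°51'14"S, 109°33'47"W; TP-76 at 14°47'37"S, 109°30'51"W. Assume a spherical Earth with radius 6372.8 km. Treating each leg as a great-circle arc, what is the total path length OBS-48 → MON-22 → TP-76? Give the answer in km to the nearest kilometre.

OBS-48: φ = -35.69167°, λ = -100.85806°
MON-22: φ = -23.85389°, λ = -109.56306°
TP-76: φ = -14.79361°, λ = -109.51417°
OBS-48→MON-22: c = 0.244841 rad, d = 1560.32 km
MON-22→TP-76: c = 0.158134 rad, d = 1007.75 km
Total = 1560.32 + 1007.75 = 2568.08 km

2568 km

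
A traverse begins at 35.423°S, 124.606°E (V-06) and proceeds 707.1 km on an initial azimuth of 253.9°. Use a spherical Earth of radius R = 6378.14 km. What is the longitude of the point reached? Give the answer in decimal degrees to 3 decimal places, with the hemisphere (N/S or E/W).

116.963°E

δ = d/R = 707.1/6378.14 = 0.110863 rad
φ₂ = arcsin(sin φ₁ cos δ + cos φ₁ sin δ cos θ)
   = arcsin(-0.57961·0.99386 + 0.81490·0.11064·-0.27731) = -36.94527°
λ₂ = λ₁ + atan2(sin θ sin δ cos φ₁, cos δ − sin φ₁ sin φ₂) = 116.96288°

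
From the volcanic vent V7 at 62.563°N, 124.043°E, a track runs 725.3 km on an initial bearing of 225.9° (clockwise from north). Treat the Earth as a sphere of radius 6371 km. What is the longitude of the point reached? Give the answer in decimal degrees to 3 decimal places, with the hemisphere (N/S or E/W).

δ = d/R = 725.3/6371 = 0.113844 rad
φ₂ = arcsin(sin φ₁ cos δ + cos φ₁ sin δ cos θ)
   = arcsin(0.88752·0.99353 + 0.46077·0.11360·-0.69591) = 57.70911°
λ₂ = λ₁ + atan2(sin θ sin δ cos φ₁, cos δ − sin φ₁ sin φ₂) = 115.25927°

115.259°E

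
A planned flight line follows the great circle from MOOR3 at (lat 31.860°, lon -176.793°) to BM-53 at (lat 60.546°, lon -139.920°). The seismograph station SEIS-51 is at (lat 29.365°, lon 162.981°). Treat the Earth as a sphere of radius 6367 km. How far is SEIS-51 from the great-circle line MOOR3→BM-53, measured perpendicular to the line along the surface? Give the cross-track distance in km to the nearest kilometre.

δ₁₃ = central angle MOOR3→SEIS-51 = 0.306459 rad  (haversine)
θ₁₃ = bearing MOOR3→SEIS-51 = 267.119°,  θ₁₂ = bearing MOOR3→BM-53 = 29.017°
dₓₜ = R·arcsin(sin δ₁₃ · sin(θ₁₃ − θ₁₂)) = 6367·arcsin(0.30168·sin(238.102°)) = -1649.137 km
|dₓₜ| = 1649.137 km

1649 km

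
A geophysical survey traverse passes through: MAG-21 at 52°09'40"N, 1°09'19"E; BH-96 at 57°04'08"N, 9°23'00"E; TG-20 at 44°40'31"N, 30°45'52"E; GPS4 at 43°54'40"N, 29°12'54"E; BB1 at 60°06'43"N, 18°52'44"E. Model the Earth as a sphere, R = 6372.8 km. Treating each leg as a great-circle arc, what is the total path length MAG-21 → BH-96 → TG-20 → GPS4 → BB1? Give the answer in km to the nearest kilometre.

MAG-21: φ = +52.16111°, λ = +1.15528°
BH-96: φ = +57.06889°, λ = +9.38333°
TG-20: φ = +44.67528°, λ = +30.76444°
GPS4: φ = +43.91111°, λ = +29.21500°
BB1: φ = +60.11194°, λ = +18.87889°
MAG-21→BH-96: c = 0.119227 rad, d = 759.81 km
BH-96→TG-20: c = 0.317271 rad, d = 2021.90 km
TG-20→GPS4: c = 0.023506 rad, d = 149.80 km
GPS4→BB1: c = 0.302938 rad, d = 1930.57 km
Total = 759.81 + 2021.90 + 149.80 + 1930.57 = 4862.08 km

4862 km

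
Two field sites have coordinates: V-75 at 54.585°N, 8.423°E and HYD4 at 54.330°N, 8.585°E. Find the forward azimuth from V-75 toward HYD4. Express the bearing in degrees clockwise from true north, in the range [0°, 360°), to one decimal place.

159.7°

Δλ = 0.1620°
y = sin Δλ · cos φ₂ = 0.001649
x = cos φ₁ sin φ₂ − sin φ₁ cos φ₂ cos Δλ = -0.004449
θ = atan2(y, x) = 159.6648° → 159.6648° (mod 360°)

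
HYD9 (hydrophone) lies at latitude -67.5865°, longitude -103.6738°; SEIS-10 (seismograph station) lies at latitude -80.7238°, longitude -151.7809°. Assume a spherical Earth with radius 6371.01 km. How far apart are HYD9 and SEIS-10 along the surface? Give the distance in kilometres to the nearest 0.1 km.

Δφ = -13.1373°,  Δλ = -48.1071°
a = sin²(Δφ/2) + cos φ₁ cos φ₂ sin²(Δλ/2) = 0.023296
c = 2·arcsin(√a) = 0.306461 rad = 17.5589°
d = R·c = 6371.01 × 0.306461 = 1952.5 km

1952.5 km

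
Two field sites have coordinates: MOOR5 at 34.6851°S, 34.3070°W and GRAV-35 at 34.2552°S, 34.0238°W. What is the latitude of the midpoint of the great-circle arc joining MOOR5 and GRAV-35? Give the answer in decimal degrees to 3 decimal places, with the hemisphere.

Bx = cos φ₂ cos Δλ = 0.826529,  By = cos φ₂ sin Δλ = 0.004085
φₘ = atan2(sin φ₁ + sin φ₂, √((cos φ₁ + Bx)² + By²)) = -34.47023°
λₘ = λ₁ + atan2(By, cos φ₁ + Bx) = -34.16504°

34.470°S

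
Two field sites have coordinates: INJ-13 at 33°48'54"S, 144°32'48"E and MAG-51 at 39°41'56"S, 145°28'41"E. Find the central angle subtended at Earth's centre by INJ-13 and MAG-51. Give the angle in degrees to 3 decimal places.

INJ-13: φ = -33.81500°, λ = +144.54667°
MAG-51: φ = -39.69889°, λ = +145.47806°
Δφ = -5.8839°,  Δλ = 0.9314°
a = sin²(Δφ/2) + cos φ₁ cos φ₂ sin²(Δλ/2) = 0.002676
c = 2·arcsin(√a) = 0.103514 rad = 5.9309°

5.931°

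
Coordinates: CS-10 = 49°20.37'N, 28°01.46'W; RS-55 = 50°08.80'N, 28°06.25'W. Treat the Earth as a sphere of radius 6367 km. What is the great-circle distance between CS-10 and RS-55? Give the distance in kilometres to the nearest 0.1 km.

89.9 km

CS-10: φ = +49.33950°, λ = -28.02433°
RS-55: φ = +50.14667°, λ = -28.10417°
Δφ = 0.8072°,  Δλ = -0.0798°
a = sin²(Δφ/2) + cos φ₁ cos φ₂ sin²(Δλ/2) = 0.000050
c = 2·arcsin(√a) = 0.014116 rad = 0.8088°
d = R·c = 6367 × 0.014116 = 89.9 km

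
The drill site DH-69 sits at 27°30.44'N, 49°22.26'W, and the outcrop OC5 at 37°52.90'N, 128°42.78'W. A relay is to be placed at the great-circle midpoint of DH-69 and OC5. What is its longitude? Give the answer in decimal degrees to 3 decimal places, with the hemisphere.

86.275°W

DH-69: φ = +27.50733°, λ = -49.37100°
OC5: φ = +37.88167°, λ = -128.71300°
Bx = cos φ₂ cos Δλ = 0.145975,  By = cos φ₂ sin Δλ = -0.775664
φₘ = atan2(sin φ₁ + sin φ₂, √((cos φ₁ + Bx)² + By²)) = 39.79104°
λₘ = λ₁ + atan2(By, cos φ₁ + Bx) = -86.27531°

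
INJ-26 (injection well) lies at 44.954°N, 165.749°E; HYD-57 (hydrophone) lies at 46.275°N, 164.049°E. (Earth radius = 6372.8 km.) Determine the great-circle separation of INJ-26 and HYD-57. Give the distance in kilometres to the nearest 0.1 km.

197.7 km

Δφ = 1.3210°,  Δλ = -1.7000°
a = sin²(Δφ/2) + cos φ₁ cos φ₂ sin²(Δλ/2) = 0.000241
c = 2·arcsin(√a) = 0.031019 rad = 1.7773°
d = R·c = 6372.8 × 0.031019 = 197.7 km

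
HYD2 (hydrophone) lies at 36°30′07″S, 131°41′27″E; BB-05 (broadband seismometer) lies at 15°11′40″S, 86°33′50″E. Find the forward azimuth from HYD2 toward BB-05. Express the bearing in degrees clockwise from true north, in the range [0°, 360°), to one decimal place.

285.9°

HYD2: φ = -36.50194°, λ = +131.69083°
BB-05: φ = -15.19444°, λ = +86.56389°
Δλ = -45.1269°
y = sin Δλ · cos φ₂ = -0.683898
x = cos φ₁ sin φ₂ − sin φ₁ cos φ₂ cos Δλ = 0.194336
θ = atan2(y, x) = -74.1370° → 285.8630° (mod 360°)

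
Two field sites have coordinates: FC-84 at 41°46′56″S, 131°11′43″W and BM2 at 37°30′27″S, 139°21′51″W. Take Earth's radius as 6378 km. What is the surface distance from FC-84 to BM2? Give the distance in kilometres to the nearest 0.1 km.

FC-84: φ = -41.78222°, λ = -131.19528°
BM2: φ = -37.50750°, λ = -139.36417°
Δφ = 4.2747°,  Δλ = -8.1689°
a = sin²(Δφ/2) + cos φ₁ cos φ₂ sin²(Δλ/2) = 0.004392
c = 2·arcsin(√a) = 0.132640 rad = 7.5997°
d = R·c = 6378 × 0.132640 = 846.0 km

846.0 km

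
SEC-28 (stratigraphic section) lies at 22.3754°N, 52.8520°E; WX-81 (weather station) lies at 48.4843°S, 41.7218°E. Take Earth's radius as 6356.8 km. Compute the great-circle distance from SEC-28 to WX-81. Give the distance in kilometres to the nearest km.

Δφ = -70.8597°,  Δλ = -11.1302°
a = sin²(Δφ/2) + cos φ₁ cos φ₂ sin²(Δλ/2) = 0.341823
c = 2·arcsin(√a) = 1.248913 rad = 71.5574°
d = R·c = 6356.8 × 1.248913 = 7939.1 km

7939 km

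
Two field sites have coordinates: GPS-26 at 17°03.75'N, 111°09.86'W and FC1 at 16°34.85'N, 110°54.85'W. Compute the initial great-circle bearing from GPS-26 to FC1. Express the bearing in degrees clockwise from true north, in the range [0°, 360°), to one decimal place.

153.5°

GPS-26: φ = +17.06250°, λ = -111.16433°
FC1: φ = +16.58083°, λ = -110.91417°
Δλ = 0.2502°
y = sin Δλ · cos φ₂ = 0.004185
x = cos φ₁ sin φ₂ − sin φ₁ cos φ₂ cos Δλ = -0.008404
θ = atan2(y, x) = 153.5293° → 153.5293° (mod 360°)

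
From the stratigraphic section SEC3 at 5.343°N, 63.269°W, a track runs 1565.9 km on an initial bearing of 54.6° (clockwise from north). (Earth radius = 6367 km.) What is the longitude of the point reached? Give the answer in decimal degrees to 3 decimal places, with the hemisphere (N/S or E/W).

δ = d/R = 1565.9/6367 = 0.245940 rad
φ₂ = arcsin(sin φ₁ cos δ + cos φ₁ sin δ cos θ)
   = arcsin(0.09312·0.96991 + 0.99566·0.24347·0.57928) = 13.34062°
λ₂ = λ₁ + atan2(sin θ sin δ cos φ₁, cos δ − sin φ₁ sin φ₂) = -51.50029°

51.500°W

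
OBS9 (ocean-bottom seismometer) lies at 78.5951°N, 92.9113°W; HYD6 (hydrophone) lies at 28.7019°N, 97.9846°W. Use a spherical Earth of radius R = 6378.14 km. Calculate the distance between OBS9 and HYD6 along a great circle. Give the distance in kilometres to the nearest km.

Δφ = -49.8932°,  Δλ = -5.0733°
a = sin²(Δφ/2) + cos φ₁ cos φ₂ sin²(Δλ/2) = 0.178233
c = 2·arcsin(√a) = 0.871689 rad = 49.9441°
d = R·c = 6378.14 × 0.871689 = 5559.8 km

5560 km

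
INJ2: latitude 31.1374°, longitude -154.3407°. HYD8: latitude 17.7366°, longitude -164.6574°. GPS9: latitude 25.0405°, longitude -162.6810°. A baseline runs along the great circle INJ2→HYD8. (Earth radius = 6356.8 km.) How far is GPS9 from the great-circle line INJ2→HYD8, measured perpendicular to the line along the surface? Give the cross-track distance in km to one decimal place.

δ₁₃ = central angle INJ2→GPS9 = 0.166673 rad  (haversine)
θ₁₃ = bearing INJ2→GPS9 = 232.386°,  θ₁₂ = bearing INJ2→HYD8 = 217.314°
dₓₜ = R·arcsin(sin δ₁₃ · sin(θ₁₃ − θ₁₂)) = 6356.8·arcsin(0.16590·sin(15.072°)) = 274.323 km
|dₓₜ| = 274.323 km

274.3 km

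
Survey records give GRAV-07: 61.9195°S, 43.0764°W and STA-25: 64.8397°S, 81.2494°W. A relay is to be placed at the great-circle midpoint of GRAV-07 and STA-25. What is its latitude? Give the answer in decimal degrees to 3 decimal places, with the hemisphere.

Bx = cos φ₂ cos Δλ = 0.334233,  By = cos φ₂ sin Δλ = -0.262760
φₘ = atan2(sin φ₁ + sin φ₂, √((cos φ₁ + Bx)² + By²)) = -64.65177°
λₘ = λ₁ + atan2(By, cos φ₁ + Bx) = -61.15478°

64.652°S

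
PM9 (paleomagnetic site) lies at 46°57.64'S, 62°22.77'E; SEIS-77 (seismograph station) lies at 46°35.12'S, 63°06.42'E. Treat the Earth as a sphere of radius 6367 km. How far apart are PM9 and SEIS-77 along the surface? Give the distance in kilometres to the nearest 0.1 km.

69.3 km

PM9: φ = -46.96067°, λ = +62.37950°
SEIS-77: φ = -46.58533°, λ = +63.10700°
Δφ = 0.3753°,  Δλ = 0.7275°
a = sin²(Δφ/2) + cos φ₁ cos φ₂ sin²(Δλ/2) = 0.000030
c = 2·arcsin(√a) = 0.010887 rad = 0.6238°
d = R·c = 6367 × 0.010887 = 69.3 km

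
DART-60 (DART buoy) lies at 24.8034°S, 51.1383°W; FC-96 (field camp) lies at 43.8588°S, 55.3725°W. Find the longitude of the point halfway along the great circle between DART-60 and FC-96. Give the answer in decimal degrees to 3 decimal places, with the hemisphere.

Bx = cos φ₂ cos Δλ = 0.719081,  By = cos φ₂ sin Δλ = -0.053238
φₘ = atan2(sin φ₁ + sin φ₂, √((cos φ₁ + Bx)² + By²)) = -34.34908°
λₘ = λ₁ + atan2(By, cos φ₁ + Bx) = -53.01262°

53.013°W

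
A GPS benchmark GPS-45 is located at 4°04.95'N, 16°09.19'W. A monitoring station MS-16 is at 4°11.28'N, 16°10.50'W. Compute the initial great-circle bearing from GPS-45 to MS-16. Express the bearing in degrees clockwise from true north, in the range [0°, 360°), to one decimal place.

348.3°

GPS-45: φ = +4.08250°, λ = -16.15317°
MS-16: φ = +4.18800°, λ = -16.17500°
Δλ = -0.0218°
y = sin Δλ · cos φ₂ = -0.000380
x = cos φ₁ sin φ₂ − sin φ₁ cos φ₂ cos Δλ = 0.001841
θ = atan2(y, x) = -11.6620° → 348.3380° (mod 360°)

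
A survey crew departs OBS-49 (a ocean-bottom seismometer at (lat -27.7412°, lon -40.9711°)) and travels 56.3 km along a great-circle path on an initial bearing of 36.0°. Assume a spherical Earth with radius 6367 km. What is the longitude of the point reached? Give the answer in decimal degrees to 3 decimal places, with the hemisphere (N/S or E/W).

δ = d/R = 56.3/6367 = 0.008842 rad
φ₂ = arcsin(sin φ₁ cos δ + cos φ₁ sin δ cos θ)
   = arcsin(-0.46548·0.99996 + 0.88506·0.00884·0.80902) = -27.33092°
λ₂ = λ₁ + atan2(sin θ sin δ cos φ₁, cos δ − sin φ₁ sin φ₂) = -40.63589°

40.636°W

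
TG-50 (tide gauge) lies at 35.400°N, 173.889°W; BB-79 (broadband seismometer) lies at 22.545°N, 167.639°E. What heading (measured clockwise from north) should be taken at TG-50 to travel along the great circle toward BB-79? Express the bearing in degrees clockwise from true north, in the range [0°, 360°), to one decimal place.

Δλ = -18.4720°
y = sin Δλ · cos φ₂ = -0.292628
x = cos φ₁ sin φ₂ − sin φ₁ cos φ₂ cos Δλ = -0.194920
θ = atan2(y, x) = -123.6677° → 236.3323° (mod 360°)

236.3°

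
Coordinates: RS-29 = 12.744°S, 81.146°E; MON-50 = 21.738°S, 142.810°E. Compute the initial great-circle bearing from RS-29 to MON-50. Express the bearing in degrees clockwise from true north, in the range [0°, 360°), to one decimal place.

107.9°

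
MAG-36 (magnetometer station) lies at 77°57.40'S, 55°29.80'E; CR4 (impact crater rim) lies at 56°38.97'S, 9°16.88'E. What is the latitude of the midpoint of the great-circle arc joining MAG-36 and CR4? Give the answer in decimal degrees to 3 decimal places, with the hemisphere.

MAG-36: φ = -77.95667°, λ = +55.49667°
CR4: φ = -56.64950°, λ = +9.28133°
Bx = cos φ₂ cos Δλ = 0.380406,  By = cos φ₂ sin Δλ = -0.396896
φₘ = atan2(sin φ₁ + sin φ₂, √((cos φ₁ + Bx)² + By²)) = -68.60924°
λₘ = λ₁ + atan2(By, cos φ₁ + Bx) = 21.52529°

68.609°S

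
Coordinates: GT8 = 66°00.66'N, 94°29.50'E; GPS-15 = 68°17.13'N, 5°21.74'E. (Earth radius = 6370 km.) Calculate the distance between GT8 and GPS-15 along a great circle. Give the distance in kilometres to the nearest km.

3521 km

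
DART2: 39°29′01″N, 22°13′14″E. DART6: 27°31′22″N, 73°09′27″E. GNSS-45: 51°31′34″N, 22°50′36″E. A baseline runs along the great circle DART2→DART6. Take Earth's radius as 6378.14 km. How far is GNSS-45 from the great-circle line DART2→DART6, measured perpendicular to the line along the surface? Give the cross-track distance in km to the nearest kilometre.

DART2: φ = +39.48361°, λ = +22.22056°
DART6: φ = +27.52278°, λ = +73.15750°
GNSS-45: φ = +51.52611°, λ = +22.84333°
δ₁₃ = central angle DART2→GNSS-45 = 0.210317 rad  (haversine)
θ₁₃ = bearing DART2→GNSS-45 = 1.856°,  θ₁₂ = bearing DART2→DART6 = 89.892°
dₓₜ = R·arcsin(sin δ₁₃ · sin(θ₁₃ − θ₁₂)) = 6378.14·arcsin(0.20877·sin(-88.036°)) = -1340.632 km
|dₓₜ| = 1340.632 km

1341 km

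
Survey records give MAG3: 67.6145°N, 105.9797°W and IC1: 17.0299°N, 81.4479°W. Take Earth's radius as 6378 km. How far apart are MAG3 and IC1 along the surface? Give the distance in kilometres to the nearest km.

5898 km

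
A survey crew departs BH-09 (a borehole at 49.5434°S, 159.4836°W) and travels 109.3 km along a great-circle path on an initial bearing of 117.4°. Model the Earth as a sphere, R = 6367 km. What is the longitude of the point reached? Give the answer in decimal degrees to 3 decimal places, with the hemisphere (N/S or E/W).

δ = d/R = 109.3/6367 = 0.017167 rad
φ₂ = arcsin(sin φ₁ cos δ + cos φ₁ sin δ cos θ)
   = arcsin(-0.76090·0.99985 + 0.64887·0.01717·-0.46020) = -49.98815°
λ₂ = λ₁ + atan2(sin θ sin δ cos φ₁, cos δ − sin φ₁ sin φ₂) = -158.12536°

158.125°W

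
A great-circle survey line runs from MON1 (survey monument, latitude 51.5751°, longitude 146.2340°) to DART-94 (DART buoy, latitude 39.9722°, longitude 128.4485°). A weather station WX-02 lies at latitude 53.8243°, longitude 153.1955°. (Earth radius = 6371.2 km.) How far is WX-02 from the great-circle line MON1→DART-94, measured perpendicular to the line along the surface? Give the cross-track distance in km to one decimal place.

δ₁₃ = central angle MON1→WX-02 = 0.083389 rad  (haversine)
θ₁₃ = bearing MON1→WX-02 = 59.195°,  θ₁₂ = bearing MON1→DART-94 = 233.624°
dₓₜ = R·arcsin(sin δ₁₃ · sin(θ₁₃ − θ₁₂)) = 6371.2·arcsin(0.08329·sin(-174.428°)) = -51.523 km
|dₓₜ| = 51.523 km

51.5 km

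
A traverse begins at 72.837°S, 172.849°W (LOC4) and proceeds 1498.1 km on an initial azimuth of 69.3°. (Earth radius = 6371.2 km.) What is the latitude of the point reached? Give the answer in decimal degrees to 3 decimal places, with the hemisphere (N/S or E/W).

δ = d/R = 1498.1/6371.2 = 0.235136 rad
φ₂ = arcsin(sin φ₁ cos δ + cos φ₁ sin δ cos θ)
   = arcsin(-0.95547·0.97248 + 0.29509·0.23298·0.35347) = -64.80660°
λ₂ = λ₁ + atan2(sin θ sin δ cos φ₁, cos δ − sin φ₁ sin φ₂) = -142.05345°

64.807°S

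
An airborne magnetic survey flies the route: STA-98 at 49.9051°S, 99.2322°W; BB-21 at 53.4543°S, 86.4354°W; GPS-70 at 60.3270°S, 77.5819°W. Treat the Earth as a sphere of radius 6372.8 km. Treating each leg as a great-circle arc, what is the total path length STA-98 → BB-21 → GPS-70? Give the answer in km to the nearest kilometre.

STA-98→BB-21: c = 0.151431 rad, d = 965.04 km
BB-21→GPS-70: c = 0.146403 rad, d = 933.00 km
Total = 965.04 + 933.00 = 1898.04 km

1898 km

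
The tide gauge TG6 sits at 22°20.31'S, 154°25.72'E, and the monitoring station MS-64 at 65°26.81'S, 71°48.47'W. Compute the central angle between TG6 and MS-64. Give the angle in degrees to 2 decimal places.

85.42°

TG6: φ = -22.33850°, λ = +154.42867°
MS-64: φ = -65.44683°, λ = -71.80783°
Δφ = -43.1083°,  Δλ = 133.7635°
a = sin²(Δφ/2) + cos φ₁ cos φ₂ sin²(Δλ/2) = 0.460071
c = 2·arcsin(√a) = 1.490852 rad = 85.4195°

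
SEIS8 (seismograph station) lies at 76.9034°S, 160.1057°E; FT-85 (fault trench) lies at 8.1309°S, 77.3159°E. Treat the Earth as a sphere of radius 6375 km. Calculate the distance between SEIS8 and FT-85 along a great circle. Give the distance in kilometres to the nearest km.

8951 km

Δφ = 68.7725°,  Δλ = -82.7898°
a = sin²(Δφ/2) + cos φ₁ cos φ₂ sin²(Δλ/2) = 0.417045
c = 2·arcsin(√a) = 1.404115 rad = 80.4499°
d = R·c = 6375 × 1.404115 = 8951.2 km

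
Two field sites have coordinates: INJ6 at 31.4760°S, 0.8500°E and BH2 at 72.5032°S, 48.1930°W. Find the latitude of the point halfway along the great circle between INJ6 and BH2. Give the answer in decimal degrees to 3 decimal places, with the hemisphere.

Bx = cos φ₂ cos Δλ = 0.197075,  By = cos φ₂ sin Δλ = -0.227053
φₘ = atan2(sin φ₁ + sin φ₂, √((cos φ₁ + Bx)² + By²)) = -53.95128°
λₘ = λ₁ + atan2(By, cos φ₁ + Bx) = -11.35258°

53.951°S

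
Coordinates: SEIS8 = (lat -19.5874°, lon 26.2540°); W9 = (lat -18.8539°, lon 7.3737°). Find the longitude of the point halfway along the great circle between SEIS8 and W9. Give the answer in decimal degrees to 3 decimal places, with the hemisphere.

16.793°E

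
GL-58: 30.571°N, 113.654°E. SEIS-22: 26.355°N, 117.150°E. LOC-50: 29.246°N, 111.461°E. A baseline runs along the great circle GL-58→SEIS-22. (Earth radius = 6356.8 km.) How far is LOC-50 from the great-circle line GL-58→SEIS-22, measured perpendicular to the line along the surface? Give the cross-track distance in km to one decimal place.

δ₁₃ = central angle GL-58→LOC-50 = 0.040440 rad  (haversine)
θ₁₃ = bearing GL-58→LOC-50 = 235.673°,  θ₁₂ = bearing GL-58→SEIS-22 = 143.060°
dₓₜ = R·arcsin(sin δ₁₃ · sin(θ₁₃ − θ₁₂)) = 6356.8·arcsin(0.04043·sin(92.613°)) = 256.804 km
|dₓₜ| = 256.804 km

256.8 km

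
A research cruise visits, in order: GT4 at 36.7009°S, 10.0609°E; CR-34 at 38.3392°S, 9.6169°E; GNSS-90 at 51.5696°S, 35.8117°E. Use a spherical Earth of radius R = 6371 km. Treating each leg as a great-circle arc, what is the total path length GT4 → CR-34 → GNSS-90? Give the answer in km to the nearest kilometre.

2696 km

GT4→CR-34: c = 0.029247 rad, d = 186.33 km
CR-34→GNSS-90: c = 0.393981 rad, d = 2510.06 km
Total = 186.33 + 2510.06 = 2696.39 km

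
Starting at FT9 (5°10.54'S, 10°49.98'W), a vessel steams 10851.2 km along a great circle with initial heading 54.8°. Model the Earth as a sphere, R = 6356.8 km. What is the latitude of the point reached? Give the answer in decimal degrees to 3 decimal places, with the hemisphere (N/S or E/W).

35.522°N

FT9: φ = -5.17567°, λ = -10.83300°
δ = d/R = 10851.2/6356.8 = 1.707022 rad
φ₂ = arcsin(sin φ₁ cos δ + cos φ₁ sin δ cos θ)
   = arcsin(-0.09021·-0.13581 + 0.99592·0.99074·0.57643) = 35.52193°
λ₂ = λ₁ + atan2(sin θ sin δ cos φ₁, cos δ − sin φ₁ sin φ₂) = 85.07204°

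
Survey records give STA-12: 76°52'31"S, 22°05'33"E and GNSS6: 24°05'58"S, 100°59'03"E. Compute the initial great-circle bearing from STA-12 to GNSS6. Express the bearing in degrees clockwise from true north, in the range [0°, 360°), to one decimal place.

85.0°

STA-12: φ = -76.87528°, λ = +22.09250°
GNSS6: φ = -24.09944°, λ = +100.98417°
Δλ = 78.8917°
y = sin Δλ · cos φ₂ = 0.895736
x = cos φ₁ sin φ₂ − sin φ₁ cos φ₂ cos Δλ = 0.078559
θ = atan2(y, x) = 84.9878° → 84.9878° (mod 360°)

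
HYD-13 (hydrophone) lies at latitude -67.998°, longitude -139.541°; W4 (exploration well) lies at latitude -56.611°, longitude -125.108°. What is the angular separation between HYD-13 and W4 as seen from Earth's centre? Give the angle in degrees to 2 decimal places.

Δφ = 11.3870°,  Δλ = 14.4330°
a = sin²(Δφ/2) + cos φ₁ cos φ₂ sin²(Δλ/2) = 0.013095
c = 2·arcsin(√a) = 0.229373 rad = 13.1421°

13.14°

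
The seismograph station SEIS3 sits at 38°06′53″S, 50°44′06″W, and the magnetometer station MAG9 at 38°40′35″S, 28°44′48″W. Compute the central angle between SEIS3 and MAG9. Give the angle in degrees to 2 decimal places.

17.20°

SEIS3: φ = -38.11472°, λ = -50.73500°
MAG9: φ = -38.67639°, λ = -28.74667°
Δφ = -0.5617°,  Δλ = 21.9883°
a = sin²(Δφ/2) + cos φ₁ cos φ₂ sin²(Δλ/2) = 0.022363
c = 2·arcsin(√a) = 0.300214 rad = 17.2010°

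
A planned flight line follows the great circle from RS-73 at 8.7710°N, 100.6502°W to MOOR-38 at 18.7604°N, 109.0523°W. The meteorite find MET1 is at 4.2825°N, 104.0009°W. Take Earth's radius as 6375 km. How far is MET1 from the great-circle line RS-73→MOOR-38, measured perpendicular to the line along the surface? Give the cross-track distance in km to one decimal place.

δ₁₃ = central angle RS-73→MET1 = 0.097524 rad  (haversine)
θ₁₃ = bearing RS-73→MET1 = 216.769°,  θ₁₂ = bearing RS-73→MOOR-38 = 321.672°
dₓₜ = R·arcsin(sin δ₁₃ · sin(θ₁₃ − θ₁₂)) = 6375·arcsin(0.09737·sin(-104.904°)) = -600.740 km
|dₓₜ| = 600.740 km

600.7 km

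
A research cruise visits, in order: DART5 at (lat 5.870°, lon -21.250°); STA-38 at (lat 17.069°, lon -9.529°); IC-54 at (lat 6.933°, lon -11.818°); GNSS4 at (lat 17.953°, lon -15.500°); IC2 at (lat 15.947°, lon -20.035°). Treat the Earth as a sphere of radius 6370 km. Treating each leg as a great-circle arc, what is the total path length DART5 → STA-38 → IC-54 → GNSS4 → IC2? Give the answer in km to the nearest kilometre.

DART5→STA-38: c = 0.279730 rad, d = 1781.88 km
STA-38→IC-54: c = 0.181159 rad, d = 1153.98 km
IC-54→GNSS4: c = 0.202279 rad, d = 1288.52 km
GNSS4→IC2: c = 0.083410 rad, d = 531.32 km
Total = 1781.88 + 1153.98 + 1288.52 + 531.32 = 4755.70 km

4756 km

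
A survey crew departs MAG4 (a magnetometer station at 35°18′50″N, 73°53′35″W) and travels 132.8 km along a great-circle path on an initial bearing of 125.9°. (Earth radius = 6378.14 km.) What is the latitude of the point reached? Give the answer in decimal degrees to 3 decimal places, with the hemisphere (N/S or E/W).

34.609°N

MAG4: φ = +35.31389°, λ = -73.89306°
δ = d/R = 132.8/6378.14 = 0.020821 rad
φ₂ = arcsin(sin φ₁ cos δ + cos φ₁ sin δ cos θ)
   = arcsin(0.57806·0.99978 + 0.81600·0.02082·-0.58637) = 34.60868°
λ₂ = λ₁ + atan2(sin θ sin δ cos φ₁, cos δ − sin φ₁ sin φ₂) = -72.71895°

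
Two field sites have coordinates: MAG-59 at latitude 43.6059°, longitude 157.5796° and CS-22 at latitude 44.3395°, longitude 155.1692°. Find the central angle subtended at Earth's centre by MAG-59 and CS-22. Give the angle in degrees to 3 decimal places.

1.883°

Δφ = 0.7336°,  Δλ = -2.4104°
a = sin²(Δφ/2) + cos φ₁ cos φ₂ sin²(Δλ/2) = 0.000270
c = 2·arcsin(√a) = 0.032870 rad = 1.8833°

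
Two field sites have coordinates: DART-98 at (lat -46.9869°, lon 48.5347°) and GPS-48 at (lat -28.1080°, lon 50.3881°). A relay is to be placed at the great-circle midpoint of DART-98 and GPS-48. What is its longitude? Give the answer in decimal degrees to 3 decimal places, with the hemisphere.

Bx = cos φ₂ cos Δλ = 0.881600,  By = cos φ₂ sin Δλ = 0.028528
φₘ = atan2(sin φ₁ + sin φ₂, √((cos φ₁ + Bx)² + By²)) = -37.55101°
λₘ = λ₁ + atan2(By, cos φ₁ + Bx) = 49.57983°

49.580°E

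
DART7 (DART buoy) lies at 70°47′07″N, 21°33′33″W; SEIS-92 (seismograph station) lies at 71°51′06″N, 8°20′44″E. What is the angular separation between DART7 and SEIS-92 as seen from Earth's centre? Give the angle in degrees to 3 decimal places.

DART7: φ = +70.78528°, λ = -21.55917°
SEIS-92: φ = +71.85167°, λ = +8.34556°
Δφ = 1.0664°,  Δλ = 29.9047°
a = sin²(Δφ/2) + cos φ₁ cos φ₂ sin²(Δλ/2) = 0.006911
c = 2·arcsin(√a) = 0.166456 rad = 9.5372°

9.537°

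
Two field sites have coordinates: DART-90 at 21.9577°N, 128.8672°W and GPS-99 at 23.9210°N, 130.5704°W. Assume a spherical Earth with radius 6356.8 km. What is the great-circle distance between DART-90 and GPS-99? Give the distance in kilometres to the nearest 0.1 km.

278.8 km

Δφ = 1.9633°,  Δλ = -1.7032°
a = sin²(Δφ/2) + cos φ₁ cos φ₂ sin²(Δλ/2) = 0.000481
c = 2·arcsin(√a) = 0.043857 rad = 2.5128°
d = R·c = 6356.8 × 0.043857 = 278.8 km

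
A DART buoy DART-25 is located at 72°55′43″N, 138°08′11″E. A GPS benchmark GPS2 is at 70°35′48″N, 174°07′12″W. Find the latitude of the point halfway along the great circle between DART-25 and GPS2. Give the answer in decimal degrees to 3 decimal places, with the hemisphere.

73.226°N

DART-25: φ = +72.92861°, λ = +138.13639°
GPS2: φ = +70.59667°, λ = -174.12000°
Bx = cos φ₂ cos Δλ = 0.223398,  By = cos φ₂ sin Δλ = 0.245887
φₘ = atan2(sin φ₁ + sin φ₂, √((cos φ₁ + Bx)² + By²)) = 73.22560°
λₘ = λ₁ + atan2(By, cos φ₁ + Bx) = 163.57401°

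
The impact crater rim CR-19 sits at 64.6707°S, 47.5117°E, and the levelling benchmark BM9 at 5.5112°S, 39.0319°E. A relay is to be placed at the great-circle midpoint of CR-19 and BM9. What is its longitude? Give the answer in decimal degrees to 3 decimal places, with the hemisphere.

Bx = cos φ₂ cos Δλ = 0.984496,  By = cos φ₂ sin Δλ = -0.146779
φₘ = atan2(sin φ₁ + sin φ₂, √((cos φ₁ + Bx)² + By²)) = -35.15306°
λₘ = λ₁ + atan2(By, cos φ₁ + Bx) = 41.57837°

41.578°E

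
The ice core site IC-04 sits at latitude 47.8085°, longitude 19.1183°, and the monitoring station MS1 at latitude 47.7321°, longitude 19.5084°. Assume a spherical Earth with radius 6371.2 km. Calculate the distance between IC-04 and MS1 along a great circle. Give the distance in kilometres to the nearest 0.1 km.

Δφ = -0.0764°,  Δλ = 0.3901°
a = sin²(Δφ/2) + cos φ₁ cos φ₂ sin²(Δλ/2) = 0.000006
c = 2·arcsin(√a) = 0.004766 rad = 0.2731°
d = R·c = 6371.2 × 0.004766 = 30.4 km

30.4 km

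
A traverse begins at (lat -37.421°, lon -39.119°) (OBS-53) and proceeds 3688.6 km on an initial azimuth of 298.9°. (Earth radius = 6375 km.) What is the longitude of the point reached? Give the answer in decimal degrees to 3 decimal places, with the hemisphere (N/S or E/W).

δ = d/R = 3688.6/6375 = 0.578604 rad
φ₂ = arcsin(sin φ₁ cos δ + cos φ₁ sin δ cos θ)
   = arcsin(-0.60767·0.83723 + 0.79419·0.54686·0.48328) = -17.38924°
λ₂ = λ₁ + atan2(sin θ sin δ cos φ₁, cos δ − sin φ₁ sin φ₂) = -69.23030°

69.230°W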